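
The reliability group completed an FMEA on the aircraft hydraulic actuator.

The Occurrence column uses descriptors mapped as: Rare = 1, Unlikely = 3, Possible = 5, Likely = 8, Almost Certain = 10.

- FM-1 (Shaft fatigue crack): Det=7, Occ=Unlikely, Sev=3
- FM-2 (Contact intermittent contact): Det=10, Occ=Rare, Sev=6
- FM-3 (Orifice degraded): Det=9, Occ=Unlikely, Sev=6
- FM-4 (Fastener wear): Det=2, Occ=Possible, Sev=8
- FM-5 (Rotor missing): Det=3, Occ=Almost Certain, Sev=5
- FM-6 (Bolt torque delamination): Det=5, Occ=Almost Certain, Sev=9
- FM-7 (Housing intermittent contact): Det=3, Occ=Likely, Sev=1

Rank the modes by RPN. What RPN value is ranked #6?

60

RPN = Severity × Occurrence × Detection:
  FM-1: 3 × 3 × 7 = 63
  FM-2: 6 × 1 × 10 = 60
  FM-3: 6 × 3 × 9 = 162
  FM-4: 8 × 5 × 2 = 80
  FM-5: 5 × 10 × 3 = 150
  FM-6: 9 × 10 × 5 = 450
  FM-7: 1 × 8 × 3 = 24
Sorted descending: 450, 162, 150, 80, 63, 60, 24.
The sixth-highest RPN is 60 (FM-2).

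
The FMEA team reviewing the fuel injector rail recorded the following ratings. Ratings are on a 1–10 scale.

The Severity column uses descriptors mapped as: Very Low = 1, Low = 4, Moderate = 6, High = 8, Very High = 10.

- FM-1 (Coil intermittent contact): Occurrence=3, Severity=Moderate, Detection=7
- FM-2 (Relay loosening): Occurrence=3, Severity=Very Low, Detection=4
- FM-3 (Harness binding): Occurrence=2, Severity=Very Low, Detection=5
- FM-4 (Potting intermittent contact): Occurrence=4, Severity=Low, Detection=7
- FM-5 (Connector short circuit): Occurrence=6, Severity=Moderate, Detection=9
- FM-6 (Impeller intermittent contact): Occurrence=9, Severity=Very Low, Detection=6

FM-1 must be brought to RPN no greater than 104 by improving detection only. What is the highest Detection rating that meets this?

5

FM-1: S=6, O=3, D=7 → current RPN = 126.
Fixed product = 18. Need 18 × D ≤ 104, so D ≤ 104/18 = 5.78.
Maximum integer Detection rating = 5 (gives RPN 90; D=6 would give 108 > 104).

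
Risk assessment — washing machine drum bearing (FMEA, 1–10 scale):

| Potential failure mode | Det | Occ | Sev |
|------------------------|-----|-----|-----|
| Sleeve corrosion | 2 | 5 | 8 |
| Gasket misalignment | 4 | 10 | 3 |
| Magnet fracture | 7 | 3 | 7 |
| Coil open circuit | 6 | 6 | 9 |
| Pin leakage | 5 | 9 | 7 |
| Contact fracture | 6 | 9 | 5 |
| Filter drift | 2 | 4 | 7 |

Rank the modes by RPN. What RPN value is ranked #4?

147

RPN = Severity × Occurrence × Detection:
  Sleeve corrosion: 8 × 5 × 2 = 80
  Gasket misalignment: 3 × 10 × 4 = 120
  Magnet fracture: 7 × 3 × 7 = 147
  Coil open circuit: 9 × 6 × 6 = 324
  Pin leakage: 7 × 9 × 5 = 315
  Contact fracture: 5 × 9 × 6 = 270
  Filter drift: 7 × 4 × 2 = 56
Sorted descending: 324, 315, 270, 147, 120, 80, 56.
The fourth-highest RPN is 147 (Magnet fracture).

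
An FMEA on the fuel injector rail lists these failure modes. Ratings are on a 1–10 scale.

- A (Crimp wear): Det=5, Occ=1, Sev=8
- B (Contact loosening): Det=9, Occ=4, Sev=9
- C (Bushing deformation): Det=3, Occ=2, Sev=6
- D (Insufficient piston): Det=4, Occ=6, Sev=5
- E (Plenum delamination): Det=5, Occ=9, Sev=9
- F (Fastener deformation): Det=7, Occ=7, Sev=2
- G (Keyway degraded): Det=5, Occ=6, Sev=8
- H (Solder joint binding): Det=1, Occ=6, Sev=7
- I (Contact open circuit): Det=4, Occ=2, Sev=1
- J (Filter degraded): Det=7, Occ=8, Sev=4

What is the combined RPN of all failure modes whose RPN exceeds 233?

969

RPN = Severity × Occurrence × Detection:
  A: 8 × 1 × 5 = 40
  B: 9 × 4 × 9 = 324
  C: 6 × 2 × 3 = 36
  D: 5 × 6 × 4 = 120
  E: 9 × 9 × 5 = 405
  F: 2 × 7 × 7 = 98
  G: 8 × 6 × 5 = 240
  H: 7 × 6 × 1 = 42
  I: 1 × 2 × 4 = 8
  J: 4 × 8 × 7 = 224
RPN > 233: B (324), E (405), G (240).
Sum: 324 + 405 + 240 = 969.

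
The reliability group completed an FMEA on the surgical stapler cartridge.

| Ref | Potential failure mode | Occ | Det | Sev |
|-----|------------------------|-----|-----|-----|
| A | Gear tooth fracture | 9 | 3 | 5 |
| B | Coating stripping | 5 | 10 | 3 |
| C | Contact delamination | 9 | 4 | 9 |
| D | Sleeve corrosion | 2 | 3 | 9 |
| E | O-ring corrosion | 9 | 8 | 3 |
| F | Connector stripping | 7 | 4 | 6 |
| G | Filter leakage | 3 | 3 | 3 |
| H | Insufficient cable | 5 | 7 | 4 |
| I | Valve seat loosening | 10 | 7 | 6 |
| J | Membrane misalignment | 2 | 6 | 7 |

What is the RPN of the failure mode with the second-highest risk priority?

RPN = Severity × Occurrence × Detection:
  A: 5 × 9 × 3 = 135
  B: 3 × 5 × 10 = 150
  C: 9 × 9 × 4 = 324
  D: 9 × 2 × 3 = 54
  E: 3 × 9 × 8 = 216
  F: 6 × 7 × 4 = 168
  G: 3 × 3 × 3 = 27
  H: 4 × 5 × 7 = 140
  I: 6 × 10 × 7 = 420
  J: 7 × 2 × 6 = 84
Sorted descending: 420, 324, 216, 168, 150, 140, 135, 84, 54, 27.
The second-highest RPN is 324 (C).

324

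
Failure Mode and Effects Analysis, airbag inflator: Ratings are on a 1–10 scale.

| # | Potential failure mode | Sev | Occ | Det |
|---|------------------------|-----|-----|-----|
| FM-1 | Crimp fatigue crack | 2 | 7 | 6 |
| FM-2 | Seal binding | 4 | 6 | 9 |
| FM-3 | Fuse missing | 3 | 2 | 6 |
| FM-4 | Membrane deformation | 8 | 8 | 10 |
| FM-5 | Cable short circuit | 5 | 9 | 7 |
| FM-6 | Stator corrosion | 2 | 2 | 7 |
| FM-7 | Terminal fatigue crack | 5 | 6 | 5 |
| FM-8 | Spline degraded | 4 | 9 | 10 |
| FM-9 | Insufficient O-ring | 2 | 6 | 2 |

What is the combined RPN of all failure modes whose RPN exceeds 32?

1801

RPN = Severity × Occurrence × Detection:
  FM-1: 2 × 7 × 6 = 84
  FM-2: 4 × 6 × 9 = 216
  FM-3: 3 × 2 × 6 = 36
  FM-4: 8 × 8 × 10 = 640
  FM-5: 5 × 9 × 7 = 315
  FM-6: 2 × 2 × 7 = 28
  FM-7: 5 × 6 × 5 = 150
  FM-8: 4 × 9 × 10 = 360
  FM-9: 2 × 6 × 2 = 24
RPN > 32: FM-1 (84), FM-2 (216), FM-3 (36), FM-4 (640), FM-5 (315), FM-7 (150), FM-8 (360).
Sum: 84 + 216 + 36 + 640 + 315 + 150 + 360 = 1801.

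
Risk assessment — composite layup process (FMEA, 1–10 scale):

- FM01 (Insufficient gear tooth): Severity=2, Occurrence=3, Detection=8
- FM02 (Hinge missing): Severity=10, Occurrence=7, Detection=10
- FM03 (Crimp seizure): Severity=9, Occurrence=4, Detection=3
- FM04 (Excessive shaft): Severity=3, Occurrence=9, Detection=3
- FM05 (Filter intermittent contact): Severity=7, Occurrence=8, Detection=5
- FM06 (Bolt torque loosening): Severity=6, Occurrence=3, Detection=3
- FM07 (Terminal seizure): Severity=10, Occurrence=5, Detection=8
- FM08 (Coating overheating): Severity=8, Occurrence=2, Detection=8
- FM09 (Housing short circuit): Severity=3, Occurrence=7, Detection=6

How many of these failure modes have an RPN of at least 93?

RPN = Severity × Occurrence × Detection:
  FM01: 2 × 3 × 8 = 48
  FM02: 10 × 7 × 10 = 700
  FM03: 9 × 4 × 3 = 108
  FM04: 3 × 9 × 3 = 81
  FM05: 7 × 8 × 5 = 280
  FM06: 6 × 3 × 3 = 54
  FM07: 10 × 5 × 8 = 400
  FM08: 8 × 2 × 8 = 128
  FM09: 3 × 7 × 6 = 126
Modes with RPN ≥ 93: FM02 (700), FM03 (108), FM05 (280), FM07 (400), FM08 (128), FM09 (126) → 6.

6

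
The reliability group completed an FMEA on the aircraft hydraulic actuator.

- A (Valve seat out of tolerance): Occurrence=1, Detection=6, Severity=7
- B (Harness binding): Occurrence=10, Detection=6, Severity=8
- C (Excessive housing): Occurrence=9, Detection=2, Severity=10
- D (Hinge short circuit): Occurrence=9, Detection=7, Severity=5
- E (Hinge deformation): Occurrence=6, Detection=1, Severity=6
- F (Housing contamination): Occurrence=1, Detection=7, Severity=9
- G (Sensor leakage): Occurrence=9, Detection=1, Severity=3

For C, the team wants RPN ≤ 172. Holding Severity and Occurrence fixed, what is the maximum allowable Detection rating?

C: S=10, O=9, D=2 → current RPN = 180.
Fixed product = 90. Need 90 × D ≤ 172, so D ≤ 172/90 = 1.91.
Maximum integer Detection rating = 1 (gives RPN 90; D=2 would give 180 > 172).

1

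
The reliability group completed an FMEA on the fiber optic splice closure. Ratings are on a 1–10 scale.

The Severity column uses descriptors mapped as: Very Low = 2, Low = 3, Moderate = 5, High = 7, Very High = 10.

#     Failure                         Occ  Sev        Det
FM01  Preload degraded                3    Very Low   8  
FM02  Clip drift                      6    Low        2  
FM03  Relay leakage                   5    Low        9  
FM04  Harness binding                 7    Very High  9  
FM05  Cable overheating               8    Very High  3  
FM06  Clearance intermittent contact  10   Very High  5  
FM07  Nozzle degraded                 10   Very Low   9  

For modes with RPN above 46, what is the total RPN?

1733

RPN = Severity × Occurrence × Detection:
  FM01: 2 × 3 × 8 = 48
  FM02: 3 × 6 × 2 = 36
  FM03: 3 × 5 × 9 = 135
  FM04: 10 × 7 × 9 = 630
  FM05: 10 × 8 × 3 = 240
  FM06: 10 × 10 × 5 = 500
  FM07: 2 × 10 × 9 = 180
RPN > 46: FM01 (48), FM03 (135), FM04 (630), FM05 (240), FM06 (500), FM07 (180).
Sum: 48 + 135 + 630 + 240 + 500 + 180 = 1733.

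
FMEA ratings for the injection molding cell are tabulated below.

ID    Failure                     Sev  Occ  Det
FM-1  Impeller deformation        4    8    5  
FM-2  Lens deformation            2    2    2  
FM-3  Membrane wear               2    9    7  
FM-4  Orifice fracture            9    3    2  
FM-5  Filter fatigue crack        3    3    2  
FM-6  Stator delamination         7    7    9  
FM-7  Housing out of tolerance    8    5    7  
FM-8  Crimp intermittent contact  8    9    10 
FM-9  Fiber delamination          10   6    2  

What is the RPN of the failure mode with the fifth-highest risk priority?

126

RPN = Severity × Occurrence × Detection:
  FM-1: 4 × 8 × 5 = 160
  FM-2: 2 × 2 × 2 = 8
  FM-3: 2 × 9 × 7 = 126
  FM-4: 9 × 3 × 2 = 54
  FM-5: 3 × 3 × 2 = 18
  FM-6: 7 × 7 × 9 = 441
  FM-7: 8 × 5 × 7 = 280
  FM-8: 8 × 9 × 10 = 720
  FM-9: 10 × 6 × 2 = 120
Sorted descending: 720, 441, 280, 160, 126, 120, 54, 18, 8.
The fifth-highest RPN is 126 (FM-3).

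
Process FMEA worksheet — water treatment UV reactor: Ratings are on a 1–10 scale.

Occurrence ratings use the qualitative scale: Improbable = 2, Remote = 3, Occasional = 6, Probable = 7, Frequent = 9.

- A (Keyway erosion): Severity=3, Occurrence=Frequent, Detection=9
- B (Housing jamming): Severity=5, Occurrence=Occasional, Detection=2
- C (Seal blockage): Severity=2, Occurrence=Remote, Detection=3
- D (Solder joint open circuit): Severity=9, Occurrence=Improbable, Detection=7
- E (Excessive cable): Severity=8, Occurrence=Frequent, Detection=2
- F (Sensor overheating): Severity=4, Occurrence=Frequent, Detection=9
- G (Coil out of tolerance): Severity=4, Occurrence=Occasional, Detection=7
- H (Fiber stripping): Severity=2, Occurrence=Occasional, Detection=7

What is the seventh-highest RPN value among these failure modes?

60

RPN = Severity × Occurrence × Detection:
  A: 3 × 9 × 9 = 243
  B: 5 × 6 × 2 = 60
  C: 2 × 3 × 3 = 18
  D: 9 × 2 × 7 = 126
  E: 8 × 9 × 2 = 144
  F: 4 × 9 × 9 = 324
  G: 4 × 6 × 7 = 168
  H: 2 × 6 × 7 = 84
Sorted descending: 324, 243, 168, 144, 126, 84, 60, 18.
The seventh-highest RPN is 60 (B).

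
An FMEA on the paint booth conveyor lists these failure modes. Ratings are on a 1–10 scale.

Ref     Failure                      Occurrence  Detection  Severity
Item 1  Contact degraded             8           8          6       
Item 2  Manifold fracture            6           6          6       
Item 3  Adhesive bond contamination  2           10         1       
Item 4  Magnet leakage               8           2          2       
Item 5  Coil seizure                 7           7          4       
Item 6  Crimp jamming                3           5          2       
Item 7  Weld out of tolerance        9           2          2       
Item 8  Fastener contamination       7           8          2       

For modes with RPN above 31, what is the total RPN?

976

RPN = Severity × Occurrence × Detection:
  Item 1: 6 × 8 × 8 = 384
  Item 2: 6 × 6 × 6 = 216
  Item 3: 1 × 2 × 10 = 20
  Item 4: 2 × 8 × 2 = 32
  Item 5: 4 × 7 × 7 = 196
  Item 6: 2 × 3 × 5 = 30
  Item 7: 2 × 9 × 2 = 36
  Item 8: 2 × 7 × 8 = 112
RPN > 31: Item 1 (384), Item 2 (216), Item 4 (32), Item 5 (196), Item 7 (36), Item 8 (112).
Sum: 384 + 216 + 32 + 196 + 36 + 112 = 976.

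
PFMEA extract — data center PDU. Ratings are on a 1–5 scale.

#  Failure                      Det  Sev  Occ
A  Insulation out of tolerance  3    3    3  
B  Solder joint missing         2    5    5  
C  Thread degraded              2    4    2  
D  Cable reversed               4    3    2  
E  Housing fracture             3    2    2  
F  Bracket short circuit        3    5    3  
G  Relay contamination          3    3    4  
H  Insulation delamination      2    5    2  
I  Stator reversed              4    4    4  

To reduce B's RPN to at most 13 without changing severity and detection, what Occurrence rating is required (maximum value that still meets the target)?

B: S=5, O=5, D=2 → current RPN = 50.
Fixed product = 10. Need 10 × O ≤ 13, so O ≤ 13/10 = 1.30.
Maximum integer Occurrence rating = 1 (gives RPN 10; O=2 would give 20 > 13).

1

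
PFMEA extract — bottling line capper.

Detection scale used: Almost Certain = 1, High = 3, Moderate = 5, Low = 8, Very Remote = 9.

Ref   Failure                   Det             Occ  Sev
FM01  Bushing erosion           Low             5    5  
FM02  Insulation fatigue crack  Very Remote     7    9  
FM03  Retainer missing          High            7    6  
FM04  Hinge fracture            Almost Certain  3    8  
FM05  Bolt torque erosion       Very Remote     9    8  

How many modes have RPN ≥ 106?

4

RPN = Severity × Occurrence × Detection:
  FM01: 5 × 5 × 8 = 200
  FM02: 9 × 7 × 9 = 567
  FM03: 6 × 7 × 3 = 126
  FM04: 8 × 3 × 1 = 24
  FM05: 8 × 9 × 9 = 648
Modes with RPN ≥ 106: FM01 (200), FM02 (567), FM03 (126), FM05 (648) → 4.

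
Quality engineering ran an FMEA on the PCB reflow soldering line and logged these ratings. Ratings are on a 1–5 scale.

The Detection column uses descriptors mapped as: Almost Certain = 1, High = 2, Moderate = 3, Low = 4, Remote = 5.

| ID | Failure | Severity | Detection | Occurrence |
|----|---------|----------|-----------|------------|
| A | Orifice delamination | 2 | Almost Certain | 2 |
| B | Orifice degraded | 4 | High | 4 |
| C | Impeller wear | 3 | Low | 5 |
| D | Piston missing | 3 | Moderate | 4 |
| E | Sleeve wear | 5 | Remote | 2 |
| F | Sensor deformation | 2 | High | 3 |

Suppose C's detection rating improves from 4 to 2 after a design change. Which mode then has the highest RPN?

E

RPN = Severity × Occurrence × Detection:
  A: 2 × 2 × 1 = 4
  B: 4 × 4 × 2 = 32
  C: 3 × 5 × 4 = 60
  D: 3 × 4 × 3 = 36
  E: 5 × 2 × 5 = 50
  F: 2 × 3 × 2 = 12
After action: C → 3 × 5 × 2 = 30.
Revised RPNs: E=50, D=36, B=32, C=30, F=12, A=4.
Highest is now E (50).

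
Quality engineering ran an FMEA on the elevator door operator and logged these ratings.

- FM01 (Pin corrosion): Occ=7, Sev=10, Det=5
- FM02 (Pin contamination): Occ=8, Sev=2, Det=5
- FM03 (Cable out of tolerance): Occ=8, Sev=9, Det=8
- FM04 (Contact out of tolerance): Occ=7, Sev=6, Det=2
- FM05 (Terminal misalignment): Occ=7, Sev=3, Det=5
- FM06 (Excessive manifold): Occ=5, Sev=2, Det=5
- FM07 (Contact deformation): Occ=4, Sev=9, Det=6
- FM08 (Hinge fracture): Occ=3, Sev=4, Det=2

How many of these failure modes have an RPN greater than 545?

1

RPN = Severity × Occurrence × Detection:
  FM01: 10 × 7 × 5 = 350
  FM02: 2 × 8 × 5 = 80
  FM03: 9 × 8 × 8 = 576
  FM04: 6 × 7 × 2 = 84
  FM05: 3 × 7 × 5 = 105
  FM06: 2 × 5 × 5 = 50
  FM07: 9 × 4 × 6 = 216
  FM08: 4 × 3 × 2 = 24
Modes with RPN > 545: FM03 (576) → 1.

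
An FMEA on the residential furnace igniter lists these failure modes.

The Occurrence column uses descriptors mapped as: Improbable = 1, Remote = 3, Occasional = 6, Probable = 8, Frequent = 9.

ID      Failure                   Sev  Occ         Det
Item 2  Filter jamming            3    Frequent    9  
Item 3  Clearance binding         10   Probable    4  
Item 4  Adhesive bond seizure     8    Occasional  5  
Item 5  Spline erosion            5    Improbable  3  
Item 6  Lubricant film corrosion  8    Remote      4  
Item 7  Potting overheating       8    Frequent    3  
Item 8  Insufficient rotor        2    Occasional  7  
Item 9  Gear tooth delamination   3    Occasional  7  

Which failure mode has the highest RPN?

RPN = Severity × Occurrence × Detection:
  Item 2: 3 × 9 × 9 = 243
  Item 3: 10 × 8 × 4 = 320
  Item 4: 8 × 6 × 5 = 240
  Item 5: 5 × 1 × 3 = 15
  Item 6: 8 × 3 × 4 = 96
  Item 7: 8 × 9 × 3 = 216
  Item 8: 2 × 6 × 7 = 84
  Item 9: 3 × 6 × 7 = 126
Highest RPN is 320 → Item 3.

Item 3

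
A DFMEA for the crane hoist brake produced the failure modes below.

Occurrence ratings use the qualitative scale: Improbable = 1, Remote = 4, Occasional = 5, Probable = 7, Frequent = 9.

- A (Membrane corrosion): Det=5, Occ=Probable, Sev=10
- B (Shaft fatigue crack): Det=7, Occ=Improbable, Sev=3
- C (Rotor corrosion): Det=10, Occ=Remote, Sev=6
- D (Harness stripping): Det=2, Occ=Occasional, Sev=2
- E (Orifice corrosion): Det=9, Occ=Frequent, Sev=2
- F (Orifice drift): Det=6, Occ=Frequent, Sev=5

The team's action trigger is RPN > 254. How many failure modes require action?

2

RPN = Severity × Occurrence × Detection:
  A: 10 × 7 × 5 = 350
  B: 3 × 1 × 7 = 21
  C: 6 × 4 × 10 = 240
  D: 2 × 5 × 2 = 20
  E: 2 × 9 × 9 = 162
  F: 5 × 9 × 6 = 270
Modes with RPN > 254: A (350), F (270) → 2.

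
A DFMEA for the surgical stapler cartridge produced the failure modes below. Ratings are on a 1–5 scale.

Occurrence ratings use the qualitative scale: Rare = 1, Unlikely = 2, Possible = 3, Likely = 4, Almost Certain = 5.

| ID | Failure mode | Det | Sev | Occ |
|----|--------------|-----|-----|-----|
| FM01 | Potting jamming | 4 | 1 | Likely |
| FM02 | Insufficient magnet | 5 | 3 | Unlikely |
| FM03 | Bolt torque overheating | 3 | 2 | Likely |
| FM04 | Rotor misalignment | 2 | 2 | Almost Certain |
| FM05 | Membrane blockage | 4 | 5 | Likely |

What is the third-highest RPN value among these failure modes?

RPN = Severity × Occurrence × Detection:
  FM01: 1 × 4 × 4 = 16
  FM02: 3 × 2 × 5 = 30
  FM03: 2 × 4 × 3 = 24
  FM04: 2 × 5 × 2 = 20
  FM05: 5 × 4 × 4 = 80
Sorted descending: 80, 30, 24, 20, 16.
The third-highest RPN is 24 (FM03).

24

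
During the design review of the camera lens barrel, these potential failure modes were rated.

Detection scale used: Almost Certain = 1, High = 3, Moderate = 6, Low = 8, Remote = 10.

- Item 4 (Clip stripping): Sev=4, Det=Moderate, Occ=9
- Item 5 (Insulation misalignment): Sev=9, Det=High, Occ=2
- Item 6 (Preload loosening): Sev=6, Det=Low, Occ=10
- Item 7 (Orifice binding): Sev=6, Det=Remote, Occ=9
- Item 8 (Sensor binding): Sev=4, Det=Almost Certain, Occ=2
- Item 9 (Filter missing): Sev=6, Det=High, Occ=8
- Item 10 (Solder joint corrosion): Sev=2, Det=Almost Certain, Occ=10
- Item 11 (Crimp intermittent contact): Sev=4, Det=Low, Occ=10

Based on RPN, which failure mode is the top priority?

Item 7

RPN = Severity × Occurrence × Detection:
  Item 4: 4 × 9 × 6 = 216
  Item 5: 9 × 2 × 3 = 54
  Item 6: 6 × 10 × 8 = 480
  Item 7: 6 × 9 × 10 = 540
  Item 8: 4 × 2 × 1 = 8
  Item 9: 6 × 8 × 3 = 144
  Item 10: 2 × 10 × 1 = 20
  Item 11: 4 × 10 × 8 = 320
Highest RPN is 540 → Item 7.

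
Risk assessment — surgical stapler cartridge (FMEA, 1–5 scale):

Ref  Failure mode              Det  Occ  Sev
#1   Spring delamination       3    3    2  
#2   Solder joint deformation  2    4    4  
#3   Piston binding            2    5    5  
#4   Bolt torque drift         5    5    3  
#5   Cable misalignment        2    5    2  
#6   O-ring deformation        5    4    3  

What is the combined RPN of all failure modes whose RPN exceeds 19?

237

RPN = Severity × Occurrence × Detection:
  #1: 2 × 3 × 3 = 18
  #2: 4 × 4 × 2 = 32
  #3: 5 × 5 × 2 = 50
  #4: 3 × 5 × 5 = 75
  #5: 2 × 5 × 2 = 20
  #6: 3 × 4 × 5 = 60
RPN > 19: #2 (32), #3 (50), #4 (75), #5 (20), #6 (60).
Sum: 32 + 50 + 75 + 20 + 60 = 237.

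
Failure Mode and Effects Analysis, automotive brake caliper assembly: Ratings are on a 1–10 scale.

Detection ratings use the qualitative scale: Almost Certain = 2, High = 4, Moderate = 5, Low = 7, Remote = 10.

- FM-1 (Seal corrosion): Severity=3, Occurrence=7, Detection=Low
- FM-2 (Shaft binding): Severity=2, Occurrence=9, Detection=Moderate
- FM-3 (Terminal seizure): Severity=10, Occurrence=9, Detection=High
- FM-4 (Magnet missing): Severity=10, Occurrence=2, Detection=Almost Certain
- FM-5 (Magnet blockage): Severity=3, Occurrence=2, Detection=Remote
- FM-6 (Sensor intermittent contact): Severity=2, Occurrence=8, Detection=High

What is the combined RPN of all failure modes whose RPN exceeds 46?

RPN = Severity × Occurrence × Detection:
  FM-1: 3 × 7 × 7 = 147
  FM-2: 2 × 9 × 5 = 90
  FM-3: 10 × 9 × 4 = 360
  FM-4: 10 × 2 × 2 = 40
  FM-5: 3 × 2 × 10 = 60
  FM-6: 2 × 8 × 4 = 64
RPN > 46: FM-1 (147), FM-2 (90), FM-3 (360), FM-5 (60), FM-6 (64).
Sum: 147 + 90 + 360 + 60 + 64 = 721.

721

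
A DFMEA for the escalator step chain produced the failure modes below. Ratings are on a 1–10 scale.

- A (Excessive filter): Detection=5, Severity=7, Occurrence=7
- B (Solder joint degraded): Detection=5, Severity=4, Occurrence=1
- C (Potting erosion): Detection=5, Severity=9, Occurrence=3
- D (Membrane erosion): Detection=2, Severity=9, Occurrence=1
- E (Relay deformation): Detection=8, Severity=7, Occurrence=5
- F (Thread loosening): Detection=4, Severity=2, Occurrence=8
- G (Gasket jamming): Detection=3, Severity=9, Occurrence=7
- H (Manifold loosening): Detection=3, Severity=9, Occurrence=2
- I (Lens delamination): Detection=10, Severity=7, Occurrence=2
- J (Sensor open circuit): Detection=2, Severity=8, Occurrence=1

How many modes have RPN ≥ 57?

6

RPN = Severity × Occurrence × Detection:
  A: 7 × 7 × 5 = 245
  B: 4 × 1 × 5 = 20
  C: 9 × 3 × 5 = 135
  D: 9 × 1 × 2 = 18
  E: 7 × 5 × 8 = 280
  F: 2 × 8 × 4 = 64
  G: 9 × 7 × 3 = 189
  H: 9 × 2 × 3 = 54
  I: 7 × 2 × 10 = 140
  J: 8 × 1 × 2 = 16
Modes with RPN ≥ 57: A (245), C (135), E (280), F (64), G (189), I (140) → 6.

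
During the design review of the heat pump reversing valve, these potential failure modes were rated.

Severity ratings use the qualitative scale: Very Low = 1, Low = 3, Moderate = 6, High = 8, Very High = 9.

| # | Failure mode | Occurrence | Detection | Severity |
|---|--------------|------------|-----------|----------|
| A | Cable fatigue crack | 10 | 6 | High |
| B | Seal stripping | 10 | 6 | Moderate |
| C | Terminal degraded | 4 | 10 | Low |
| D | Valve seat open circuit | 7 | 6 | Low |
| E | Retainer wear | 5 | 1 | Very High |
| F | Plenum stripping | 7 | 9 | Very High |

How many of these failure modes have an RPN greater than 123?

4

RPN = Severity × Occurrence × Detection:
  A: 8 × 10 × 6 = 480
  B: 6 × 10 × 6 = 360
  C: 3 × 4 × 10 = 120
  D: 3 × 7 × 6 = 126
  E: 9 × 5 × 1 = 45
  F: 9 × 7 × 9 = 567
Modes with RPN > 123: A (480), B (360), D (126), F (567) → 4.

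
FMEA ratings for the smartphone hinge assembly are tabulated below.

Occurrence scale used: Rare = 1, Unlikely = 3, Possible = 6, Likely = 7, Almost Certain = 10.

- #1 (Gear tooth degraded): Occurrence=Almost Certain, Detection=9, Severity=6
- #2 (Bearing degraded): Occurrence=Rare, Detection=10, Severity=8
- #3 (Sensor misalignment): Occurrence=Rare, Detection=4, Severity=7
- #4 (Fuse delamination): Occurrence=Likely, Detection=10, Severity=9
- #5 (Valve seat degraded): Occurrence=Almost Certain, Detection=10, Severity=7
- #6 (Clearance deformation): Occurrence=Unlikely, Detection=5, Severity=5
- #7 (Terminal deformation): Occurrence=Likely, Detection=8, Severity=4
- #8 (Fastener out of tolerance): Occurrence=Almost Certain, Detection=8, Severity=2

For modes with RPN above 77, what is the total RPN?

2334

RPN = Severity × Occurrence × Detection:
  #1: 6 × 10 × 9 = 540
  #2: 8 × 1 × 10 = 80
  #3: 7 × 1 × 4 = 28
  #4: 9 × 7 × 10 = 630
  #5: 7 × 10 × 10 = 700
  #6: 5 × 3 × 5 = 75
  #7: 4 × 7 × 8 = 224
  #8: 2 × 10 × 8 = 160
RPN > 77: #1 (540), #2 (80), #4 (630), #5 (700), #7 (224), #8 (160).
Sum: 540 + 80 + 630 + 700 + 224 + 160 = 2334.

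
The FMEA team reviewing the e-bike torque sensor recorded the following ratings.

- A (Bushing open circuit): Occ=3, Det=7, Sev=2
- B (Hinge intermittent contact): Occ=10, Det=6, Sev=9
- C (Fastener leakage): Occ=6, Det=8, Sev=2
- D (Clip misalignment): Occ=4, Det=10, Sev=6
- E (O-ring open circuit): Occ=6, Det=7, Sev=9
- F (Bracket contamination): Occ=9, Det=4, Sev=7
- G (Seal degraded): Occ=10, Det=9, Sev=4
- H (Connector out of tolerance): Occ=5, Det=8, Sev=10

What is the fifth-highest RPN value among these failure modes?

RPN = Severity × Occurrence × Detection:
  A: 2 × 3 × 7 = 42
  B: 9 × 10 × 6 = 540
  C: 2 × 6 × 8 = 96
  D: 6 × 4 × 10 = 240
  E: 9 × 6 × 7 = 378
  F: 7 × 9 × 4 = 252
  G: 4 × 10 × 9 = 360
  H: 10 × 5 × 8 = 400
Sorted descending: 540, 400, 378, 360, 252, 240, 96, 42.
The fifth-highest RPN is 252 (F).

252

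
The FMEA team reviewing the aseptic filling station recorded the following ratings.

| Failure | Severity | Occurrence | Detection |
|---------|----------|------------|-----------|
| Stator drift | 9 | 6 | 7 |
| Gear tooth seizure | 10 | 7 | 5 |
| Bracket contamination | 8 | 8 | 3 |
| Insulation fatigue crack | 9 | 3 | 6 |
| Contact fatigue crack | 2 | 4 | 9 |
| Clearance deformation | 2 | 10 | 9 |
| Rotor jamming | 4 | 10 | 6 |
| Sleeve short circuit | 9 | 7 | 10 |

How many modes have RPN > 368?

2

RPN = Severity × Occurrence × Detection:
  Stator drift: 9 × 6 × 7 = 378
  Gear tooth seizure: 10 × 7 × 5 = 350
  Bracket contamination: 8 × 8 × 3 = 192
  Insulation fatigue crack: 9 × 3 × 6 = 162
  Contact fatigue crack: 2 × 4 × 9 = 72
  Clearance deformation: 2 × 10 × 9 = 180
  Rotor jamming: 4 × 10 × 6 = 240
  Sleeve short circuit: 9 × 7 × 10 = 630
Modes with RPN > 368: Stator drift (378), Sleeve short circuit (630) → 2.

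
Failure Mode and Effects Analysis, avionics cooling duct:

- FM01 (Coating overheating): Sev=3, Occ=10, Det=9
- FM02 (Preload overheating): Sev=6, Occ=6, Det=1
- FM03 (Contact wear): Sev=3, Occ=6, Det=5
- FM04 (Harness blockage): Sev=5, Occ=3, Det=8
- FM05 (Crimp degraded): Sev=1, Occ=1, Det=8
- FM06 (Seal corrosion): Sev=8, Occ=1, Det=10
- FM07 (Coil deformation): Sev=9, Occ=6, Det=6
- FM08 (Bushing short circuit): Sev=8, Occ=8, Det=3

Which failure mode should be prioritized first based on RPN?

FM07

RPN = Severity × Occurrence × Detection:
  FM01: 3 × 10 × 9 = 270
  FM02: 6 × 6 × 1 = 36
  FM03: 3 × 6 × 5 = 90
  FM04: 5 × 3 × 8 = 120
  FM05: 1 × 1 × 8 = 8
  FM06: 8 × 1 × 10 = 80
  FM07: 9 × 6 × 6 = 324
  FM08: 8 × 8 × 3 = 192
Highest RPN is 324 → FM07.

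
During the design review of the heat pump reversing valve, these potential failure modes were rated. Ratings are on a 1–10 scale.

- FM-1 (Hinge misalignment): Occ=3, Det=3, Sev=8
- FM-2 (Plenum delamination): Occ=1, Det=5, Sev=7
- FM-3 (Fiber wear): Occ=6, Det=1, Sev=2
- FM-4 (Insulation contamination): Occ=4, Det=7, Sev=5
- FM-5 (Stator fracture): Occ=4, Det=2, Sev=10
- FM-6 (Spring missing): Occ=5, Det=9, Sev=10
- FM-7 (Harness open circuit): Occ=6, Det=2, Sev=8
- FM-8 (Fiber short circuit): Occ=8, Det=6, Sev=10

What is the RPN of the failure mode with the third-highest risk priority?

140

RPN = Severity × Occurrence × Detection:
  FM-1: 8 × 3 × 3 = 72
  FM-2: 7 × 1 × 5 = 35
  FM-3: 2 × 6 × 1 = 12
  FM-4: 5 × 4 × 7 = 140
  FM-5: 10 × 4 × 2 = 80
  FM-6: 10 × 5 × 9 = 450
  FM-7: 8 × 6 × 2 = 96
  FM-8: 10 × 8 × 6 = 480
Sorted descending: 480, 450, 140, 96, 80, 72, 35, 12.
The third-highest RPN is 140 (FM-4).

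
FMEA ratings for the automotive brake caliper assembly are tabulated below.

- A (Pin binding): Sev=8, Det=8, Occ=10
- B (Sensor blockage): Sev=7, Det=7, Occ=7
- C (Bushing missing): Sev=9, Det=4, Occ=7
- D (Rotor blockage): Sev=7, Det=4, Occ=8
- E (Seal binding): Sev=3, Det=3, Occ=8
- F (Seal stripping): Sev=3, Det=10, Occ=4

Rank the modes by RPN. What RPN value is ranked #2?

RPN = Severity × Occurrence × Detection:
  A: 8 × 10 × 8 = 640
  B: 7 × 7 × 7 = 343
  C: 9 × 7 × 4 = 252
  D: 7 × 8 × 4 = 224
  E: 3 × 8 × 3 = 72
  F: 3 × 4 × 10 = 120
Sorted descending: 640, 343, 252, 224, 120, 72.
The second-highest RPN is 343 (B).

343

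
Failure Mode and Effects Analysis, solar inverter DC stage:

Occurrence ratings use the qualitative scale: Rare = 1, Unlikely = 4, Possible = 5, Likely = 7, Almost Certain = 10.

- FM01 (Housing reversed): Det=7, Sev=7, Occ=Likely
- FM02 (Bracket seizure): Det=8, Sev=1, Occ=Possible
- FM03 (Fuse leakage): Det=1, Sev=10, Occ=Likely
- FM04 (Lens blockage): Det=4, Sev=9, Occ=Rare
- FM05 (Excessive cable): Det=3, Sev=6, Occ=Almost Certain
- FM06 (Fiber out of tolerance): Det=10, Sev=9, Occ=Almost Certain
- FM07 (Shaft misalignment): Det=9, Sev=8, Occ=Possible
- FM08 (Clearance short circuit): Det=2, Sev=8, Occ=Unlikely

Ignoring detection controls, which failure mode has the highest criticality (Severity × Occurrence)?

FM06

Criticality = Severity × Occurrence:
  FM01: 7 × 7 = 49
  FM02: 1 × 5 = 5
  FM03: 10 × 7 = 70
  FM04: 9 × 1 = 9
  FM05: 6 × 10 = 60
  FM06: 9 × 10 = 90
  FM07: 8 × 5 = 40
  FM08: 8 × 4 = 32
Highest criticality is 90 → FM06.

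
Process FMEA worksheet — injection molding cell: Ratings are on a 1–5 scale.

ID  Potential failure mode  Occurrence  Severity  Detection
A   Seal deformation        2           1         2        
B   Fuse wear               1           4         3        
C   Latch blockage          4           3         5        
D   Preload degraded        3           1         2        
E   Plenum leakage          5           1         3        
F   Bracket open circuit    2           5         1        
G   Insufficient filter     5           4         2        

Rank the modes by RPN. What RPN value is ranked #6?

6

RPN = Severity × Occurrence × Detection:
  A: 1 × 2 × 2 = 4
  B: 4 × 1 × 3 = 12
  C: 3 × 4 × 5 = 60
  D: 1 × 3 × 2 = 6
  E: 1 × 5 × 3 = 15
  F: 5 × 2 × 1 = 10
  G: 4 × 5 × 2 = 40
Sorted descending: 60, 40, 15, 12, 10, 6, 4.
The sixth-highest RPN is 6 (D).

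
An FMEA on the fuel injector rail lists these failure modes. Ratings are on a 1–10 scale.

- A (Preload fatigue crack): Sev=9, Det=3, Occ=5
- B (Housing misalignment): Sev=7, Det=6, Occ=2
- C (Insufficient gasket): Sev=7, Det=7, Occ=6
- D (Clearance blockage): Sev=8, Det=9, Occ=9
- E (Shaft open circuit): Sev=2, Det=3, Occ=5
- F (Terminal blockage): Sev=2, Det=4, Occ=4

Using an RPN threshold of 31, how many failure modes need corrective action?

5

RPN = Severity × Occurrence × Detection:
  A: 9 × 5 × 3 = 135
  B: 7 × 2 × 6 = 84
  C: 7 × 6 × 7 = 294
  D: 8 × 9 × 9 = 648
  E: 2 × 5 × 3 = 30
  F: 2 × 4 × 4 = 32
Modes with RPN ≥ 31: A (135), B (84), C (294), D (648), F (32) → 5.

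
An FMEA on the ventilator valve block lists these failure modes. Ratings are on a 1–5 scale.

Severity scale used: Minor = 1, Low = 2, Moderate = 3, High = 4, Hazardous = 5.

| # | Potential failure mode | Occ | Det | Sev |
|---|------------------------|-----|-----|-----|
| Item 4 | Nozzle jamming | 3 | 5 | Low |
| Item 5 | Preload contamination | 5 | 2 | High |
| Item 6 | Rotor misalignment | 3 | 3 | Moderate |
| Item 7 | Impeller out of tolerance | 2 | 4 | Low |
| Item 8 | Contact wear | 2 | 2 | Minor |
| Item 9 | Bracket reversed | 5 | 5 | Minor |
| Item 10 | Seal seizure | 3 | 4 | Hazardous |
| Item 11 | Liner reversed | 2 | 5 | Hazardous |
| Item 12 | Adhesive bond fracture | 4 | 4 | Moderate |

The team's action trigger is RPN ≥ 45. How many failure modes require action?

3

RPN = Severity × Occurrence × Detection:
  Item 4: 2 × 3 × 5 = 30
  Item 5: 4 × 5 × 2 = 40
  Item 6: 3 × 3 × 3 = 27
  Item 7: 2 × 2 × 4 = 16
  Item 8: 1 × 2 × 2 = 4
  Item 9: 1 × 5 × 5 = 25
  Item 10: 5 × 3 × 4 = 60
  Item 11: 5 × 2 × 5 = 50
  Item 12: 3 × 4 × 4 = 48
Modes with RPN ≥ 45: Item 10 (60), Item 11 (50), Item 12 (48) → 3.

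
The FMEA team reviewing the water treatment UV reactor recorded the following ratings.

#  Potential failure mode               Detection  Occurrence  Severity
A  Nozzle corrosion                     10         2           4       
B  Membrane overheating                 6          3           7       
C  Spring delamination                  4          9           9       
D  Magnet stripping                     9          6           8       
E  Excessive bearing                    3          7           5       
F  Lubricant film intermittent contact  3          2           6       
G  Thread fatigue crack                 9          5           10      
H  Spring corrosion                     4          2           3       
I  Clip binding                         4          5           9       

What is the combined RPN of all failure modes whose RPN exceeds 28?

1733

RPN = Severity × Occurrence × Detection:
  A: 4 × 2 × 10 = 80
  B: 7 × 3 × 6 = 126
  C: 9 × 9 × 4 = 324
  D: 8 × 6 × 9 = 432
  E: 5 × 7 × 3 = 105
  F: 6 × 2 × 3 = 36
  G: 10 × 5 × 9 = 450
  H: 3 × 2 × 4 = 24
  I: 9 × 5 × 4 = 180
RPN > 28: A (80), B (126), C (324), D (432), E (105), F (36), G (450), I (180).
Sum: 80 + 126 + 324 + 432 + 105 + 36 + 450 + 180 = 1733.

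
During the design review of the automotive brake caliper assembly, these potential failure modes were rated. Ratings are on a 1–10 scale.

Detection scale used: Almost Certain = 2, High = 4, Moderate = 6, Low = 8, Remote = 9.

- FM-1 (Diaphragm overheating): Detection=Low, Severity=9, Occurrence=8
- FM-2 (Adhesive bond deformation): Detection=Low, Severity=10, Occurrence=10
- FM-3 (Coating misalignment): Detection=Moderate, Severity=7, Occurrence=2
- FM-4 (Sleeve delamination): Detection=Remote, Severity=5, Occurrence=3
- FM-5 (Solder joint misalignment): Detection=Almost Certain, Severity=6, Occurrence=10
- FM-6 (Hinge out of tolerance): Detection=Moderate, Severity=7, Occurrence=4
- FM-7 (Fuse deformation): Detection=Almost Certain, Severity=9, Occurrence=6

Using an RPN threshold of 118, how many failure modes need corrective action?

RPN = Severity × Occurrence × Detection:
  FM-1: 9 × 8 × 8 = 576
  FM-2: 10 × 10 × 8 = 800
  FM-3: 7 × 2 × 6 = 84
  FM-4: 5 × 3 × 9 = 135
  FM-5: 6 × 10 × 2 = 120
  FM-6: 7 × 4 × 6 = 168
  FM-7: 9 × 6 × 2 = 108
Modes with RPN ≥ 118: FM-1 (576), FM-2 (800), FM-4 (135), FM-5 (120), FM-6 (168) → 5.

5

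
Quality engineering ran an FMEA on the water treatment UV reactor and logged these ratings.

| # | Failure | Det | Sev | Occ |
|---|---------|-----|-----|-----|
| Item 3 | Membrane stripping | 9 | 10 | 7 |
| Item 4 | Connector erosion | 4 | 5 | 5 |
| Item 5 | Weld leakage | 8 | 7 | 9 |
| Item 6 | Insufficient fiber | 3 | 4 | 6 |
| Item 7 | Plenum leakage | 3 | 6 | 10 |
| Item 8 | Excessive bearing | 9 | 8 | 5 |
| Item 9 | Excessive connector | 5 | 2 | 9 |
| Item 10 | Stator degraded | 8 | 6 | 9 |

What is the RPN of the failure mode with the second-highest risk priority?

RPN = Severity × Occurrence × Detection:
  Item 3: 10 × 7 × 9 = 630
  Item 4: 5 × 5 × 4 = 100
  Item 5: 7 × 9 × 8 = 504
  Item 6: 4 × 6 × 3 = 72
  Item 7: 6 × 10 × 3 = 180
  Item 8: 8 × 5 × 9 = 360
  Item 9: 2 × 9 × 5 = 90
  Item 10: 6 × 9 × 8 = 432
Sorted descending: 630, 504, 432, 360, 180, 100, 90, 72.
The second-highest RPN is 504 (Item 5).

504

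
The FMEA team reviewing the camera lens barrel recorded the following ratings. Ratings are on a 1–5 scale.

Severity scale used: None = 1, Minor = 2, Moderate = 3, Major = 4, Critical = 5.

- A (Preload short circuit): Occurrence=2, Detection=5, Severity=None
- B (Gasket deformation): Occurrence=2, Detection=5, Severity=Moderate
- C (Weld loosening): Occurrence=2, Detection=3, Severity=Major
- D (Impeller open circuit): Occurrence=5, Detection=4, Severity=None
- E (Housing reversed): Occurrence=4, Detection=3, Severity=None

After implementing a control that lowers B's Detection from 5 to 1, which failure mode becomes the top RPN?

C

RPN = Severity × Occurrence × Detection:
  A: 1 × 2 × 5 = 10
  B: 3 × 2 × 5 = 30
  C: 4 × 2 × 3 = 24
  D: 1 × 5 × 4 = 20
  E: 1 × 4 × 3 = 12
After action: B → 3 × 2 × 1 = 6.
Revised RPNs: C=24, D=20, E=12, A=10, B=6.
Highest is now C (24).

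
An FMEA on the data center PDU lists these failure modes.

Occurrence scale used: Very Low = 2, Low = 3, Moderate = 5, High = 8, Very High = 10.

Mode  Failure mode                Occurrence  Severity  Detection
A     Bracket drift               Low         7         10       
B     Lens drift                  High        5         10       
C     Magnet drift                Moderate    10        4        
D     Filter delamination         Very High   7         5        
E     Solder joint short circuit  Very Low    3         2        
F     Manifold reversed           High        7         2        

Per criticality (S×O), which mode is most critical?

Criticality = Severity × Occurrence:
  A: 7 × 3 = 21
  B: 5 × 8 = 40
  C: 10 × 5 = 50
  D: 7 × 10 = 70
  E: 3 × 2 = 6
  F: 7 × 8 = 56
Highest criticality is 70 → D.

D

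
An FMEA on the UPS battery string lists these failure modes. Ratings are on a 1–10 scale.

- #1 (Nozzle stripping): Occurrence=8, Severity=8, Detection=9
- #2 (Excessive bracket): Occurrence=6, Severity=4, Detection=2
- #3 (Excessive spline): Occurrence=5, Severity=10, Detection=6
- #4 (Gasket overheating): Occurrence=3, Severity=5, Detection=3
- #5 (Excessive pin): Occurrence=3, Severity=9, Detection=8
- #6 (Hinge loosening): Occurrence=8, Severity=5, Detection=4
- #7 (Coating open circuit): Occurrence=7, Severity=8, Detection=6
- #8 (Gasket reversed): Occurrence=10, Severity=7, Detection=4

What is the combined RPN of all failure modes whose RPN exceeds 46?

RPN = Severity × Occurrence × Detection:
  #1: 8 × 8 × 9 = 576
  #2: 4 × 6 × 2 = 48
  #3: 10 × 5 × 6 = 300
  #4: 5 × 3 × 3 = 45
  #5: 9 × 3 × 8 = 216
  #6: 5 × 8 × 4 = 160
  #7: 8 × 7 × 6 = 336
  #8: 7 × 10 × 4 = 280
RPN > 46: #1 (576), #2 (48), #3 (300), #5 (216), #6 (160), #7 (336), #8 (280).
Sum: 576 + 48 + 300 + 216 + 160 + 336 + 280 = 1916.

1916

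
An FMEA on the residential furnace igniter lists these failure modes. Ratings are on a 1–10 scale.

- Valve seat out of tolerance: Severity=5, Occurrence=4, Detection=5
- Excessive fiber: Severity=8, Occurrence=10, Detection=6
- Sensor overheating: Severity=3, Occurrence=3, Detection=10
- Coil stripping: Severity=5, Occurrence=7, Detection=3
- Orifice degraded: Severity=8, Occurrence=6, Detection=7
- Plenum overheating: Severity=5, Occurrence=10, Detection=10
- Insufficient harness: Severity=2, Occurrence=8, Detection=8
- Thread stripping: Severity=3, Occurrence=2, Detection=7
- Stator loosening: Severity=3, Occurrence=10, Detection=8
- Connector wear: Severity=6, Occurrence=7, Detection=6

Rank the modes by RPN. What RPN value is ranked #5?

240

RPN = Severity × Occurrence × Detection:
  Valve seat out of tolerance: 5 × 4 × 5 = 100
  Excessive fiber: 8 × 10 × 6 = 480
  Sensor overheating: 3 × 3 × 10 = 90
  Coil stripping: 5 × 7 × 3 = 105
  Orifice degraded: 8 × 6 × 7 = 336
  Plenum overheating: 5 × 10 × 10 = 500
  Insufficient harness: 2 × 8 × 8 = 128
  Thread stripping: 3 × 2 × 7 = 42
  Stator loosening: 3 × 10 × 8 = 240
  Connector wear: 6 × 7 × 6 = 252
Sorted descending: 500, 480, 336, 252, 240, 128, 105, 100, 90, 42.
The fifth-highest RPN is 240 (Stator loosening).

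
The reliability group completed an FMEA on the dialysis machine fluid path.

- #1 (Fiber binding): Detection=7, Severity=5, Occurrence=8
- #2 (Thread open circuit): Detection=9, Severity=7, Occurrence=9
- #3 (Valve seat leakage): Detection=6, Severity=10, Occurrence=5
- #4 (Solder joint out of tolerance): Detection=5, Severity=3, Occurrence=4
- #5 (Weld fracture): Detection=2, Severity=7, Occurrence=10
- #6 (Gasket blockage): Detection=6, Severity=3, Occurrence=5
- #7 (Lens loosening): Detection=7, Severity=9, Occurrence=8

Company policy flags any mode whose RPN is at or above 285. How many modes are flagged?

RPN = Severity × Occurrence × Detection:
  #1: 5 × 8 × 7 = 280
  #2: 7 × 9 × 9 = 567
  #3: 10 × 5 × 6 = 300
  #4: 3 × 4 × 5 = 60
  #5: 7 × 10 × 2 = 140
  #6: 3 × 5 × 6 = 90
  #7: 9 × 8 × 7 = 504
Modes with RPN ≥ 285: #2 (567), #3 (300), #7 (504) → 3.

3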